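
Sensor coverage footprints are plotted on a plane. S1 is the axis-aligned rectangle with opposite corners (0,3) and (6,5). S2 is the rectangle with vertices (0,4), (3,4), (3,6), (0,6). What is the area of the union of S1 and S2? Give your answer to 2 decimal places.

By inclusion–exclusion:
Individual areas: |S1| = 12, |S2| = 6.
|S1∩S2|: x∈[0,3], y∈[4,5] → 3·1 = 3.
|S1 ∪ S2| = 18 − 3 = 15.00.

15.00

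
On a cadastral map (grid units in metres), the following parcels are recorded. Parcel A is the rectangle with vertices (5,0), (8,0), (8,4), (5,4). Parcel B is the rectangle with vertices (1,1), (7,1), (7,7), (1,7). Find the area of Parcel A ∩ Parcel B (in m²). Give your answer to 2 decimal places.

|Parcel A∩Parcel B|: x∈[5,7], y∈[1,4] → 2·3 = 6.

6.00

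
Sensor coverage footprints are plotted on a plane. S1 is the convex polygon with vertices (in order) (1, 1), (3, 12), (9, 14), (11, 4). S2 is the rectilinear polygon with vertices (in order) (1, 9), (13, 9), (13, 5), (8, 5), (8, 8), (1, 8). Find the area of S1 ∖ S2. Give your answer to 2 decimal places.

68.76

|S1| = 84, |S1∩S2| = 15.2364.
|S1 ∖ S2| = |S1| − |S1∩S2| = 84 − 15.2364 = 68.76.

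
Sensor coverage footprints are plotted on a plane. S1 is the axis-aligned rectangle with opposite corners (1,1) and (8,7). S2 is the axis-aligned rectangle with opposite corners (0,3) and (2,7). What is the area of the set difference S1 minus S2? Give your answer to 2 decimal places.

38.00

|S1∩S2|: x∈[1,2], y∈[3,7] → 1·4 = 4.
|S1| = 42.
|S1 ∖ S2| = |S1| − |S1∩S2| = 42 − 4 = 38.00.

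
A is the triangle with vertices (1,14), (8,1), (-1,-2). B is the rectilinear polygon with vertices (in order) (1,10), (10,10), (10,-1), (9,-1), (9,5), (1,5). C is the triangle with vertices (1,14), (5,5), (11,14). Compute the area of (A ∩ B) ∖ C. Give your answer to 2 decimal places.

14.74

|A ∩ B| = 17.5.
|(A ∩ B) ∩ C| = 2.7585.
|(A ∩ B) ∖ C| = 17.5 − 2.7585 = 14.74.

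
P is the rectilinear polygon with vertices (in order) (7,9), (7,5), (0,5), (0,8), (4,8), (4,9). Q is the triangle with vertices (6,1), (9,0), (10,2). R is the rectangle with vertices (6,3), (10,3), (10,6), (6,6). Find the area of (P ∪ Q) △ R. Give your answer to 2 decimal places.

37.50

|P ∪ Q| = 27.5.
|(P ∪ Q) ∩ R| = 1.
|(P ∪ Q) △ R| = 27.5 + 12 − 2 = 37.50.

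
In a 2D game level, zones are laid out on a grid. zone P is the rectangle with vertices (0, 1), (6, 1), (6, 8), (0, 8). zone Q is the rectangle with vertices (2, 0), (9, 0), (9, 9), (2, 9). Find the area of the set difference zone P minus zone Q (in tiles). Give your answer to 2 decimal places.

|zone P∩zone Q|: x∈[2,6], y∈[1,8] → 4·7 = 28.
|zone P| = 42.
|zone P ∖ zone Q| = |zone P| − |zone P∩zone Q| = 42 − 28 = 14.00.

14.00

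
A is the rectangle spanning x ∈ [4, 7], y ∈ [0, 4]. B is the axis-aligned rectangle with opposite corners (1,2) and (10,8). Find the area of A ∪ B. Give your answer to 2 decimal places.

60.00

By inclusion–exclusion:
Individual areas: |A| = 12, |B| = 54.
|A∩B|: x∈[4,7], y∈[2,4] → 3·2 = 6.
|A ∪ B| = 66 − 6 = 60.00.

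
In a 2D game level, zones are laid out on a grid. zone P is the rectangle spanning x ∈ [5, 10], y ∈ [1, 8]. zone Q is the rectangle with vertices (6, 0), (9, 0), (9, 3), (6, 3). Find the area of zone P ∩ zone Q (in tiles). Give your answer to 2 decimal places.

6.00

|zone P∩zone Q|: x∈[6,9], y∈[1,3] → 3·2 = 6.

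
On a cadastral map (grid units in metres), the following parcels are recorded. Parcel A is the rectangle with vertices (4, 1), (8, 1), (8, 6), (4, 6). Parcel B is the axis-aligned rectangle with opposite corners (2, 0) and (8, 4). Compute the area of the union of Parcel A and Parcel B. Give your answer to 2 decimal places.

By inclusion–exclusion:
Individual areas: |Parcel A| = 20, |Parcel B| = 24.
|Parcel A∩Parcel B|: x∈[4,8], y∈[1,4] → 4·3 = 12.
|Parcel A ∪ Parcel B| = 44 − 12 = 32.00.

32.00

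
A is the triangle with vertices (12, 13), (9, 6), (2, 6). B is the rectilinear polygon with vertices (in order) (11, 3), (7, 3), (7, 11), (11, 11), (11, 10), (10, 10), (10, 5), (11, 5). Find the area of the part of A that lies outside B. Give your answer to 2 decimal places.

|A| = 24.5, |A∩B| = 13.131.
|A ∖ B| = |A| − |A∩B| = 24.5 − 13.131 = 11.37.

11.37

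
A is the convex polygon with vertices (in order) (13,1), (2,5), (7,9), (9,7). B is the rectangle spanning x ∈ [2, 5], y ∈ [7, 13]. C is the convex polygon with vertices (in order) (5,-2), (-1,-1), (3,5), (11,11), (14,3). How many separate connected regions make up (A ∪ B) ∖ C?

2

(A ∪ B) ∖ C splits into 2 disjoint pieces (area 22.3321, area 0.6274).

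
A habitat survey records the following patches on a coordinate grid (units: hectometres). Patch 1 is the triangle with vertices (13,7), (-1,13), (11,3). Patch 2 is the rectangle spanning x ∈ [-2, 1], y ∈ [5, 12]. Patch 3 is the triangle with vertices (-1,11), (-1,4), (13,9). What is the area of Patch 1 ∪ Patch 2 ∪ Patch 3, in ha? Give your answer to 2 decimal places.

78.60

By inclusion–exclusion:
Individual areas: |Patch 1| = 34, |Patch 2| = 21, |Patch 3| = 49.
|Patch 1∩Patch 2| = 0.2667.
|Patch 1∩Patch 3| = 13.422.
|Patch 2∩Patch 3| = 11.7143.
|Patch 1∩Patch 2∩Patch 3| = 0.
|Patch 1 ∪ Patch 2 ∪ Patch 3| = 104 − 25.403 + 0 = 78.60.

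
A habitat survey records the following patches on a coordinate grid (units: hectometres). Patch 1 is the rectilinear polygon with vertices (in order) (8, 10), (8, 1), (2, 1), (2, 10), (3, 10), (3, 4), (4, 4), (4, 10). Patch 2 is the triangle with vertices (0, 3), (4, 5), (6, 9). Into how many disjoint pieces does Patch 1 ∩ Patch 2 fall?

2

Patch 1 ∩ Patch 2 splits into 2 disjoint pieces (area 1.25, area 2).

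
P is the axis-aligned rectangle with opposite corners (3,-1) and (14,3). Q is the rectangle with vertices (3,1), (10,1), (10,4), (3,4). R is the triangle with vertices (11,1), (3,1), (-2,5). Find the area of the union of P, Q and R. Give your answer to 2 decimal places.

By inclusion–exclusion:
Individual areas: |P| = 44, |Q| = 21, |R| = 16.
|P∩Q|: x∈[3,10], y∈[1,3] → 7·2 = 14.
|P∩R| = 9.5.
|Q∩R| = 9.6923.
|P∩Q∩R| = 9.3462.
|P ∪ Q ∪ R| = 81 − 33.1923 + 9.3462 = 57.15.

57.15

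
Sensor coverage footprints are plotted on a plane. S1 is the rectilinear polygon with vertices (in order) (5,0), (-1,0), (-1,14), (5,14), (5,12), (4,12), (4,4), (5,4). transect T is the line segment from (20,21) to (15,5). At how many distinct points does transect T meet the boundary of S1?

0

The segment lies entirely outside S1 and never meets its boundary.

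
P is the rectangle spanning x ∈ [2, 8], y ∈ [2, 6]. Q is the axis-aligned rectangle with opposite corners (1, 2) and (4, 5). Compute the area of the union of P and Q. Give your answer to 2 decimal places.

27.00

By inclusion–exclusion:
Individual areas: |P| = 24, |Q| = 9.
|P∩Q|: x∈[2,4], y∈[2,5] → 2·3 = 6.
|P ∪ Q| = 33 − 6 = 27.00.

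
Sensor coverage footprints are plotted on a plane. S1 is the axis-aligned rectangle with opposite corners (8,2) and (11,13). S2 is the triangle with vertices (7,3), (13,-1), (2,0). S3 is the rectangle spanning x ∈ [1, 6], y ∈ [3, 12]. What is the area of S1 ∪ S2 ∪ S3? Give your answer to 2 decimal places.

96.92

By inclusion–exclusion:
Individual areas: |S1| = 33, |S2| = 19, |S3| = 45.
|S1∩S2| = 0.0833.
|S1∩S3| = 0 (no overlap).
|S2∩S3| = 0.
|S1∩S2∩S3| = 0.
|S1 ∪ S2 ∪ S3| = 97 − 0.0833 + 0 = 96.92.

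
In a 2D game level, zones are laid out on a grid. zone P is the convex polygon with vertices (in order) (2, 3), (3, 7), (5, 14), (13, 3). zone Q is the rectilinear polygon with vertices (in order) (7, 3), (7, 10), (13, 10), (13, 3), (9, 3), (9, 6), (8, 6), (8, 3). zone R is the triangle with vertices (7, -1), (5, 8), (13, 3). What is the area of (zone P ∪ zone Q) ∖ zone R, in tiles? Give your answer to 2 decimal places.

|zone P ∪ zone Q| = 78.8182.
|(zone P ∪ zone Q) ∩ zone R| = 17.2222.
|(zone P ∪ zone Q) ∖ zone R| = 78.8182 − 17.2222 = 61.60.

61.60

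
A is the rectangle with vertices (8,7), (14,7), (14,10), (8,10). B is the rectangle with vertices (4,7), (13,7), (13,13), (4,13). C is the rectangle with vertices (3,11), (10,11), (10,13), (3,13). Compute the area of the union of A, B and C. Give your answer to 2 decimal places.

59.00

By inclusion–exclusion:
Individual areas: |A| = 18, |B| = 54, |C| = 14.
|A∩B|: x∈[8,13], y∈[7,10] → 5·3 = 15.
|A∩C| = 0 (no overlap).
|B∩C|: x∈[4,10], y∈[11,13] → 6·2 = 12.
|A∩B∩C| = 0.
|A ∪ B ∪ C| = 86 − 27 + 0 = 59.00.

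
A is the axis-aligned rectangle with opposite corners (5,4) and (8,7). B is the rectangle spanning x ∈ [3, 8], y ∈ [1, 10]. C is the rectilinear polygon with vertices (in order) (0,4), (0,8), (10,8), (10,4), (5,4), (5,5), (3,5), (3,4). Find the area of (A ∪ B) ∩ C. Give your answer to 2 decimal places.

|A ∪ B| = 45.
|(A ∪ B) ∩ C| = 18.00.

18.00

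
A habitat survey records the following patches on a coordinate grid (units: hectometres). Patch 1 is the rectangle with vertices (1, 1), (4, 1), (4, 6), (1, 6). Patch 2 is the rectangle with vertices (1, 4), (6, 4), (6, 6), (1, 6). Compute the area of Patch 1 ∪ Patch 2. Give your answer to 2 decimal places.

19.00

By inclusion–exclusion:
Individual areas: |Patch 1| = 15, |Patch 2| = 10.
|Patch 1∩Patch 2|: x∈[1,4], y∈[4,6] → 3·2 = 6.
|Patch 1 ∪ Patch 2| = 25 − 6 = 19.00.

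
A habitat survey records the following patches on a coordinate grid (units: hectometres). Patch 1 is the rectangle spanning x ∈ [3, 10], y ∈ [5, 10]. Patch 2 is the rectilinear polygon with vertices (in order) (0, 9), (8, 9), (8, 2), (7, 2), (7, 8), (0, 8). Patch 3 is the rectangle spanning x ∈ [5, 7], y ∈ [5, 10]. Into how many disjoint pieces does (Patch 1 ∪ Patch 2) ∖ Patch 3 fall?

2

(Patch 1 ∪ Patch 2) ∖ Patch 3 splits into 2 disjoint pieces (area 13, area 18).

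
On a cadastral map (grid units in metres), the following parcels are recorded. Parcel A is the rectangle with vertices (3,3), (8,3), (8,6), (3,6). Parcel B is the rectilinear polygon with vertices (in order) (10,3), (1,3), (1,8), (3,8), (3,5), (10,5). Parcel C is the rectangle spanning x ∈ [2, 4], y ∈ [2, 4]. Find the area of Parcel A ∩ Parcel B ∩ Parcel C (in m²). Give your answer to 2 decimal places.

The intersection is the polygon with vertices (3,3), (3,4), (4,4), (4,3).
By the shoelace formula its area is 1.00.

1.00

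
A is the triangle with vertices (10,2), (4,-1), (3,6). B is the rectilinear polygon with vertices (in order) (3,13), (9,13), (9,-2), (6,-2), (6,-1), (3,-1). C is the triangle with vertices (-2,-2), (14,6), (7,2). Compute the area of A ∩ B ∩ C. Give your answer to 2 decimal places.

1.93

The intersection is the polygon with vertices (3.733,0.867), (8.133,3.067), (8.5,2.857), (7,2), (3.776,0.567).
By the shoelace formula its area is 1.93.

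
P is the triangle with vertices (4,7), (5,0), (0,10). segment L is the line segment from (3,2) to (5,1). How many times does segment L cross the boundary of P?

The segment meets the boundary at (4.846,1.077), (4.333,1.333).

2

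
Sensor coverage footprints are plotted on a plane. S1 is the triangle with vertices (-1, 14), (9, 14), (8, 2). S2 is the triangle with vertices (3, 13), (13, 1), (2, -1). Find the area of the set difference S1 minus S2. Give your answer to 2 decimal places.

35.11

|S1| = 60, |S1∩S2| = 24.8926.
|S1 ∖ S2| = |S1| − |S1∩S2| = 60 − 24.8926 = 35.11.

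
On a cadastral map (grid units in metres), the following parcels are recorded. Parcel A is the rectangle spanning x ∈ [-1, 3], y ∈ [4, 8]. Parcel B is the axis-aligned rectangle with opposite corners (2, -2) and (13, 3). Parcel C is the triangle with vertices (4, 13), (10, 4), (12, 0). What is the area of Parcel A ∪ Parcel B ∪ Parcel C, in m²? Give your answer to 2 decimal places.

73.48

By inclusion–exclusion:
Individual areas: |Parcel A| = 16, |Parcel B| = 55, |Parcel C| = 3.
|Parcel A∩Parcel B| = 0 (no overlap).
|Parcel A∩Parcel C| = 0.
|Parcel B∩Parcel C| = 0.5192.
|Parcel A∩Parcel B∩Parcel C| = 0.
|Parcel A ∪ Parcel B ∪ Parcel C| = 74 − 0.5192 + 0 = 73.48.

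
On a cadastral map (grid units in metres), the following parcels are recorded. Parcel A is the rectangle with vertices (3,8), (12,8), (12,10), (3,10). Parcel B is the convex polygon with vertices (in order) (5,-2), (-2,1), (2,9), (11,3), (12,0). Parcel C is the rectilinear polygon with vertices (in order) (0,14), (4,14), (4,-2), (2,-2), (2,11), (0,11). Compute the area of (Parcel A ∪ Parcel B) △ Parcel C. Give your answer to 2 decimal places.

100.18

|Parcel A ∪ Parcel B| = 103.9167.
|(Parcel A ∪ Parcel B) ∩ Parcel C| = 20.869.
|(Parcel A ∪ Parcel B) △ Parcel C| = 103.9167 + 38 − 41.7381 = 100.18.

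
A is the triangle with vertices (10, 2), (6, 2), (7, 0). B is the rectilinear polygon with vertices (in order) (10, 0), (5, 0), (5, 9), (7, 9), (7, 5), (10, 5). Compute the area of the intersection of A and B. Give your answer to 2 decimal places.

4.00

The intersection is the polygon with vertices (6,2), (10,2), (7,0).
By the shoelace formula its area is 4.00.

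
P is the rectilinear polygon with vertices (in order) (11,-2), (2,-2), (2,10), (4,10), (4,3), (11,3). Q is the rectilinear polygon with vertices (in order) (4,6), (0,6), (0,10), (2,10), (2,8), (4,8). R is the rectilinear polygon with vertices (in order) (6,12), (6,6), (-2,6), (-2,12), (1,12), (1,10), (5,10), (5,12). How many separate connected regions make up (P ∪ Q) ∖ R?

(P ∪ Q) ∖ R is a single connected region.

1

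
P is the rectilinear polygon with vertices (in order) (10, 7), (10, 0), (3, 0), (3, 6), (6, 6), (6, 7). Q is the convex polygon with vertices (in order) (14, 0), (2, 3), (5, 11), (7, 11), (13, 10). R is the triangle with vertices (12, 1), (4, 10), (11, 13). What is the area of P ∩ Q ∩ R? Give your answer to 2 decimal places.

The intersection is the polygon with vertices (10,7), (10,3.25), (6.667,7).
By the shoelace formula its area is 6.25.

6.25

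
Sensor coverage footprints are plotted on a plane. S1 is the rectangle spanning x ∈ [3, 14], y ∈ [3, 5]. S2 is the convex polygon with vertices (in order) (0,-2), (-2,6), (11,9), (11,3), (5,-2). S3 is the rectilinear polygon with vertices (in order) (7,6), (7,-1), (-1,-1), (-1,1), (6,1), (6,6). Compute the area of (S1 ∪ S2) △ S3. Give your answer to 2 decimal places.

88.03

|S1 ∪ S2| = 106.5.
|(S1 ∪ S2) ∩ S3| = 19.7333.
|(S1 ∪ S2) △ S3| = 106.5 + 21 − 39.4667 = 88.03.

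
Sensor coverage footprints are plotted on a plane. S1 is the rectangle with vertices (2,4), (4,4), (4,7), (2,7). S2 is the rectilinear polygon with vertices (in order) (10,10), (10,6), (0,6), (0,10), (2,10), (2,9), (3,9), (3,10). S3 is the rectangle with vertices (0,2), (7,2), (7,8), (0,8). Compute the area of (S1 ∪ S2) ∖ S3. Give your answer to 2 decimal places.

25.00

|S1 ∪ S2| = 43.
|(S1 ∪ S2) ∩ S3| = 18.
|(S1 ∪ S2) ∖ S3| = 43 − 18 = 25.00.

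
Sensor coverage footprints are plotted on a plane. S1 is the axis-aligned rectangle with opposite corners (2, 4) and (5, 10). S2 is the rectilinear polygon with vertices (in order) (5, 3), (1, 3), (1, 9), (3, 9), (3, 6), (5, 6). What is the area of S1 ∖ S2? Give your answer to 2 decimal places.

9.00

|S1| = 18, |S1∩S2| = 9.
|S1 ∖ S2| = |S1| − |S1∩S2| = 18 − 9 = 9.00.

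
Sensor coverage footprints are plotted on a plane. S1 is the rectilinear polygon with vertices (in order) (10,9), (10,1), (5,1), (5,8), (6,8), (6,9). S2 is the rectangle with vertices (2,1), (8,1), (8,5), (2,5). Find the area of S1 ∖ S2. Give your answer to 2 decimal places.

|S1| = 39, |S1∩S2| = 12.
|S1 ∖ S2| = |S1| − |S1∩S2| = 39 − 12 = 27.00.

27.00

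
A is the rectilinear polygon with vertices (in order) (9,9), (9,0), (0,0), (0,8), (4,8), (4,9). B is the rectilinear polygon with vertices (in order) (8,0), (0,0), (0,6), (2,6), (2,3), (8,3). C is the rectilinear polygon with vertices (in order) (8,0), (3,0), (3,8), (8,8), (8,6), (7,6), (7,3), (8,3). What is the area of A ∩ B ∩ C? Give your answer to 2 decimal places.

The intersection is the polygon with vertices (7,3), (8,3), (8,0), (3,0), (3,3).
By the shoelace formula its area is 15.00.

15.00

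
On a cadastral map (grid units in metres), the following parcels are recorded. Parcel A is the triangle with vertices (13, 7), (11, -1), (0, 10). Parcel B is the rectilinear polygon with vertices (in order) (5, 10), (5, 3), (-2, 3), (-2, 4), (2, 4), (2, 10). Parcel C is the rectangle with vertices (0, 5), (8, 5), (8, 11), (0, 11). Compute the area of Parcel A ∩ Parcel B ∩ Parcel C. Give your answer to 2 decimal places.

The intersection is the polygon with vertices (2,9.539), (5,8.846), (5,5), (2,8).
By the shoelace formula its area is 8.08.

8.08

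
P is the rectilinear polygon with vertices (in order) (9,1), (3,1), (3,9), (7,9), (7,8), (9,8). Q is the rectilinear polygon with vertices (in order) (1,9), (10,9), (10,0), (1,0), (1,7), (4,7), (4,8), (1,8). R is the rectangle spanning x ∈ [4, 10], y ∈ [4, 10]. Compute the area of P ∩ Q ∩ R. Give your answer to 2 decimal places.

The intersection is the polygon with vertices (4,8), (4,9), (7,9), (7,8), (9,8), (9,4), (4,4), (4,7).
By the shoelace formula its area is 23.00.

23.00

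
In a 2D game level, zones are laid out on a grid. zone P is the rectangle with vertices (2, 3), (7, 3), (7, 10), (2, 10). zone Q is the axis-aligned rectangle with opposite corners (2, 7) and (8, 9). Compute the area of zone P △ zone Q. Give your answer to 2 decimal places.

|zone P∩zone Q|: x∈[2,7], y∈[7,9] → 5·2 = 10.
|zone P △ zone Q| = |zone P| + |zone Q| − 2·|zone P∩zone Q| = 35 + 12 − 20 = 27.00.

27.00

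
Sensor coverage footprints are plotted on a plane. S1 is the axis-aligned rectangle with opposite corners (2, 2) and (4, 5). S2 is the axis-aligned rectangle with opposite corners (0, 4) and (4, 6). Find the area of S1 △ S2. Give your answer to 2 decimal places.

|S1∩S2|: x∈[2,4], y∈[4,5] → 2·1 = 2.
|S1 △ S2| = |S1| + |S2| − 2·|S1∩S2| = 6 + 8 − 4 = 10.00.

10.00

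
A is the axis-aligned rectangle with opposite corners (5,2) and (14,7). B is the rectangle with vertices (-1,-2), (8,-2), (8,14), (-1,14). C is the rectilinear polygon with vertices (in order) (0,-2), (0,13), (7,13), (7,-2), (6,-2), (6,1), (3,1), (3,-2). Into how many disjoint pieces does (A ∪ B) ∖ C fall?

(A ∪ B) ∖ C splits into 2 disjoint pieces (area 69, area 9).

2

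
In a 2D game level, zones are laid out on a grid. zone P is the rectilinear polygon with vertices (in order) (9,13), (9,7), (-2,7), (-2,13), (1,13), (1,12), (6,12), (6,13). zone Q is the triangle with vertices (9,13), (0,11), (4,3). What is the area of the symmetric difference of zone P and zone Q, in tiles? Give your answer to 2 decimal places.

37.50

|zone P| = 61, |zone Q| = 40, |zone P∩zone Q| = 31.75.
|zone P △ zone Q| = |zone P| + |zone Q| − 2·|zone P∩zone Q| = 61 + 40 − 63.5 = 37.50.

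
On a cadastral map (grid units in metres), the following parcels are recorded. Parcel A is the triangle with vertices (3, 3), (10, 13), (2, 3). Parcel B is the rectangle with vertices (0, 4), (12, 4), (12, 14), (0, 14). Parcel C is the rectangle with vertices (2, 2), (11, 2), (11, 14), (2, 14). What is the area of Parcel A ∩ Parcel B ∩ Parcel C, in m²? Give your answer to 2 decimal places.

4.05

The intersection is the polygon with vertices (3.7,4), (2.8,4), (10,13).
By the shoelace formula its area is 4.05.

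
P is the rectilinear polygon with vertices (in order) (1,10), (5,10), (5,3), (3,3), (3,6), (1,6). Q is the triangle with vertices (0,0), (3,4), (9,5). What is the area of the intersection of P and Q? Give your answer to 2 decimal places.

2.33

The intersection is the polygon with vertices (5,3), (3,3), (3,4), (5,4.333).
By the shoelace formula its area is 2.33.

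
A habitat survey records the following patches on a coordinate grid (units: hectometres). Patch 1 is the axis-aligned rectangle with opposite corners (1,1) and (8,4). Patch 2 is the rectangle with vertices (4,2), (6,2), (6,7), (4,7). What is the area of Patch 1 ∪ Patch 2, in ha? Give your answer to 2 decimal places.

27.00

By inclusion–exclusion:
Individual areas: |Patch 1| = 21, |Patch 2| = 10.
|Patch 1∩Patch 2|: x∈[4,6], y∈[2,4] → 2·2 = 4.
|Patch 1 ∪ Patch 2| = 31 − 4 = 27.00.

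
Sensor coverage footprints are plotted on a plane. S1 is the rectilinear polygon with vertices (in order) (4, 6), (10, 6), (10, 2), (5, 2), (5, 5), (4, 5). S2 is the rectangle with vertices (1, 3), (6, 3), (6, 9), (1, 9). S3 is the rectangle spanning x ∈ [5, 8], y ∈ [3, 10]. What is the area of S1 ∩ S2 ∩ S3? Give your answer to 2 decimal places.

The intersection is the polygon with vertices (6,3), (5,3), (5,5), (5,6), (6,6).
By the shoelace formula its area is 3.00.

3.00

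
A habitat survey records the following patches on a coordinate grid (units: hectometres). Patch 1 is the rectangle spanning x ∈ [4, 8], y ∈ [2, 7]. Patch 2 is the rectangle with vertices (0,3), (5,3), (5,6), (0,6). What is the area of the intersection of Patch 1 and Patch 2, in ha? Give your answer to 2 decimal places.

|Patch 1∩Patch 2|: x∈[4,5], y∈[3,6] → 1·3 = 3.

3.00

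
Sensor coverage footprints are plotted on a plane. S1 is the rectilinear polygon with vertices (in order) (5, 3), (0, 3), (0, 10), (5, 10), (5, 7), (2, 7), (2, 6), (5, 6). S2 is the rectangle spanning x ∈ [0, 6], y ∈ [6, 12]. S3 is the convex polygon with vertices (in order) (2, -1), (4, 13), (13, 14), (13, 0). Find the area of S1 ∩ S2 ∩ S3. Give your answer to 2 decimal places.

4.93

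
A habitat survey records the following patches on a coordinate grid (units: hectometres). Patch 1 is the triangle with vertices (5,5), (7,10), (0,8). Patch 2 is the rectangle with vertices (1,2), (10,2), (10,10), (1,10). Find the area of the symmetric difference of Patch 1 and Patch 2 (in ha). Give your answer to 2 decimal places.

|Patch 1| = 15.5, |Patch 2| = 72, |Patch 1∩Patch 2| = 15.0571.
|Patch 1 △ Patch 2| = |Patch 1| + |Patch 2| − 2·|Patch 1∩Patch 2| = 15.5 + 72 − 30.1143 = 57.39.

57.39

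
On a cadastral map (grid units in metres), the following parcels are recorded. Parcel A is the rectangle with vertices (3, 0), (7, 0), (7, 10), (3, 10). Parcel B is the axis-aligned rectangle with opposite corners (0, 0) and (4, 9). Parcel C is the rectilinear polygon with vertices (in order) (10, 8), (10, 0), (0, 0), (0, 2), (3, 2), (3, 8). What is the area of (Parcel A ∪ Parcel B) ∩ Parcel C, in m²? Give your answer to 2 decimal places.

38.00

The region (Parcel A ∪ Parcel B) ∩ Parcel C is the polygon with vertices (7,0), (4,0), (3,0), (0,0), (0,2), (3,2), (3,8), (7,8).
By the shoelace formula its area is 38.00.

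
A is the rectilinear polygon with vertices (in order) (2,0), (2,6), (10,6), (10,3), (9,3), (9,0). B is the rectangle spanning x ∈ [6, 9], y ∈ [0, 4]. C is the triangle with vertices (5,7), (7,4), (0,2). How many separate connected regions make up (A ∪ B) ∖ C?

2

(A ∪ B) ∖ C splits into 2 disjoint pieces (area 2, area 32.7619).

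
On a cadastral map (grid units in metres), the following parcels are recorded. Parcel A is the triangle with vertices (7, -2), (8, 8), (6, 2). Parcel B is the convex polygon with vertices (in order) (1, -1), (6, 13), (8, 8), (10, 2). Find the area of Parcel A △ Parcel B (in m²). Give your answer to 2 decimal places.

|Parcel A| = 7, |Parcel B| = 56.5, |Parcel A∩Parcel B| = 5.496.
|Parcel A △ Parcel B| = |Parcel A| + |Parcel B| − 2·|Parcel A∩Parcel B| = 7 + 56.5 − 10.992 = 52.51.

52.51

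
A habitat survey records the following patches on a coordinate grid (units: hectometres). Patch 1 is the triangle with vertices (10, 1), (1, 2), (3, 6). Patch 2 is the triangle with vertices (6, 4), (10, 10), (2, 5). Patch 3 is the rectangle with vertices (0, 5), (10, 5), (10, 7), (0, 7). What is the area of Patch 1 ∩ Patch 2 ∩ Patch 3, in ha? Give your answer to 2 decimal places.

The intersection is the polygon with vertices (3.28,5.8), (4.4,5), (2.5,5), (2.727,5.455).
By the shoelace formula its area is 0.85.

0.85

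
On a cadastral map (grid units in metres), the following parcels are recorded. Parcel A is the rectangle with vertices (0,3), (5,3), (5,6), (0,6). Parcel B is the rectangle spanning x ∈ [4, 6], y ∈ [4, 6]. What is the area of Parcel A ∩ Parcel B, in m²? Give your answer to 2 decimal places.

2.00

|Parcel A∩Parcel B|: x∈[4,5], y∈[4,6] → 1·2 = 2.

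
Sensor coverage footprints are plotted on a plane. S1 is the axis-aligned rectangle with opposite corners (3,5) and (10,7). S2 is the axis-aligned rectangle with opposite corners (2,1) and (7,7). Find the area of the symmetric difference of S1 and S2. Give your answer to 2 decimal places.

|S1∩S2|: x∈[3,7], y∈[5,7] → 4·2 = 8.
|S1 △ S2| = |S1| + |S2| − 2·|S1∩S2| = 14 + 30 − 16 = 28.00.

28.00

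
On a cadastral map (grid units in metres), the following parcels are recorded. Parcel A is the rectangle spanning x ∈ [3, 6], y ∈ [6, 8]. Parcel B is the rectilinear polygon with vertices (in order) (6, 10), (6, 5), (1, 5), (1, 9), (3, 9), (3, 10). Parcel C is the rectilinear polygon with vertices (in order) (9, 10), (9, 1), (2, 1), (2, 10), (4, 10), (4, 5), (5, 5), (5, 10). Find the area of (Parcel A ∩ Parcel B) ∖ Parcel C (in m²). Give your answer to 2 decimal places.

|Parcel A ∩ Parcel B| = 6.
|(Parcel A ∩ Parcel B) ∩ Parcel C| = 4.
|(Parcel A ∩ Parcel B) ∖ Parcel C| = 6 − 4 = 2.00.

2.00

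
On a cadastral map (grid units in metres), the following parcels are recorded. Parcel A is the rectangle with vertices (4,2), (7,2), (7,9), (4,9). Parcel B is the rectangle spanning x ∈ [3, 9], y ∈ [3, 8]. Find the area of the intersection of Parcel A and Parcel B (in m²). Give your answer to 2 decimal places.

|Parcel A∩Parcel B|: x∈[4,7], y∈[3,8] → 3·5 = 15.

15.00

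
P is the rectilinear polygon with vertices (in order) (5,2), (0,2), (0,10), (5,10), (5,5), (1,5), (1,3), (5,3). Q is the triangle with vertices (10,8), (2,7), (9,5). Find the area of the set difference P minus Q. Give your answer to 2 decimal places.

30.15

|P| = 32, |P∩Q| = 1.8482.
|P ∖ Q| = |P| − |P∩Q| = 32 − 1.8482 = 30.15.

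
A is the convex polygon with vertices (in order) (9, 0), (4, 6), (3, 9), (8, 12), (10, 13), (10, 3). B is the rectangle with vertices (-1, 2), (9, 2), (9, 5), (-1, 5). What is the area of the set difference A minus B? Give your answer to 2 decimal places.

|A| = 53.5, |A∩B| = 8.75.
|A ∖ B| = |A| − |A∩B| = 53.5 − 8.75 = 44.75.

44.75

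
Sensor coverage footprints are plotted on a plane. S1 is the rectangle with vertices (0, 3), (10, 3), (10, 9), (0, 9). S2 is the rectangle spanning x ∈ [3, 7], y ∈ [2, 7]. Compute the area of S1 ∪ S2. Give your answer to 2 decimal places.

By inclusion–exclusion:
Individual areas: |S1| = 60, |S2| = 20.
|S1∩S2|: x∈[3,7], y∈[3,7] → 4·4 = 16.
|S1 ∪ S2| = 80 − 16 = 64.00.

64.00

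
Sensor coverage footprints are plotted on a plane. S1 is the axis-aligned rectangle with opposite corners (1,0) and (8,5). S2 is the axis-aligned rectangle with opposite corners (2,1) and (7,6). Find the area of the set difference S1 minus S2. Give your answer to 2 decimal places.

|S1∩S2|: x∈[2,7], y∈[1,5] → 5·4 = 20.
|S1| = 35.
|S1 ∖ S2| = |S1| − |S1∩S2| = 35 − 20 = 15.00.

15.00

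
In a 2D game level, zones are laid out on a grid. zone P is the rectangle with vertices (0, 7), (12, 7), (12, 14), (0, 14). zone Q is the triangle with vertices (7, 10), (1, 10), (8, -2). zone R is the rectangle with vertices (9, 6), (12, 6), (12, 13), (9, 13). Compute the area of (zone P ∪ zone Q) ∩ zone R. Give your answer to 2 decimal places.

18.00

The region (zone P ∪ zone Q) ∩ zone R is the polygon with vertices (12,7), (9,7), (9,13), (12,13).
By the shoelace formula its area is 18.00.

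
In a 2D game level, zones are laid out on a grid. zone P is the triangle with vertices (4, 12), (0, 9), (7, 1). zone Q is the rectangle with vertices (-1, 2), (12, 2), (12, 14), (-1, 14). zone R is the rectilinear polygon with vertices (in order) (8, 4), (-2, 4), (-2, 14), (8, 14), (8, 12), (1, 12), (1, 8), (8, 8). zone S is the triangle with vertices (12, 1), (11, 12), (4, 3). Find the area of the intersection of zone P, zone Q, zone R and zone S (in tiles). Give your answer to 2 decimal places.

0.94

The intersection is the polygon with vertices (6.182,4), (4.778,4), (5.817,5.337).
By the shoelace formula its area is 0.94.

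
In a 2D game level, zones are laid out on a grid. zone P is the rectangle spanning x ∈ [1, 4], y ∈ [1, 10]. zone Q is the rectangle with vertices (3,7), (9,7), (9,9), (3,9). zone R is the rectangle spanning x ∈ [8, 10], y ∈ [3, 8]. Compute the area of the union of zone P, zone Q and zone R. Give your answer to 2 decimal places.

By inclusion–exclusion:
Individual areas: |zone P| = 27, |zone Q| = 12, |zone R| = 10.
|zone P∩zone Q|: x∈[3,4], y∈[7,9] → 1·2 = 2.
|zone P∩zone R| = 0 (no overlap).
|zone Q∩zone R|: x∈[8,9], y∈[7,8] → 1·1 = 1.
|zone P∩zone Q∩zone R| = 0.
|zone P ∪ zone Q ∪ zone R| = 49 − 3 + 0 = 46.00.

46.00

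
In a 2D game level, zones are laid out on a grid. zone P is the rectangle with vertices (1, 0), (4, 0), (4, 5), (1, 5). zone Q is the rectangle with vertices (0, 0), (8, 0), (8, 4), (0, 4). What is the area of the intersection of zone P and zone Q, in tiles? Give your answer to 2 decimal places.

12.00

|zone P∩zone Q|: x∈[1,4], y∈[0,4] → 3·4 = 12.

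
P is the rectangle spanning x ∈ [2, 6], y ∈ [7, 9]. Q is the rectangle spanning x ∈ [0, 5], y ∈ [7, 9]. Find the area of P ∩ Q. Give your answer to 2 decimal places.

|P∩Q|: x∈[2,5], y∈[7,9] → 3·2 = 6.

6.00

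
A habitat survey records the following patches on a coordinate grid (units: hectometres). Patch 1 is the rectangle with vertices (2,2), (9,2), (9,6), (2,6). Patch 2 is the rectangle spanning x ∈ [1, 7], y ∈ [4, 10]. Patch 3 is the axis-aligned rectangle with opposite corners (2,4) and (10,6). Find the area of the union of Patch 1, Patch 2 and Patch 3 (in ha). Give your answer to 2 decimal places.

By inclusion–exclusion:
Individual areas: |Patch 1| = 28, |Patch 2| = 36, |Patch 3| = 16.
|Patch 1∩Patch 2|: x∈[2,7], y∈[4,6] → 5·2 = 10.
|Patch 1∩Patch 3|: x∈[2,9], y∈[4,6] → 7·2 = 14.
|Patch 2∩Patch 3|: x∈[2,7], y∈[4,6] → 5·2 = 10.
|Patch 1∩Patch 2∩Patch 3| = 10.
|Patch 1 ∪ Patch 2 ∪ Patch 3| = 80 − 34 + 10 = 56.00.

56.00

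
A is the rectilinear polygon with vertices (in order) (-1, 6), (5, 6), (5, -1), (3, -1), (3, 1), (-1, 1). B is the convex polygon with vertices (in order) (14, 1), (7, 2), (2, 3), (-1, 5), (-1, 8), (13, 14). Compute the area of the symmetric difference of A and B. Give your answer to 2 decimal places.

128.70

|A| = 34, |B| = 126.5, |A∩B| = 15.9.
|A △ B| = |A| + |B| − 2·|A∩B| = 34 + 126.5 − 31.8 = 128.70.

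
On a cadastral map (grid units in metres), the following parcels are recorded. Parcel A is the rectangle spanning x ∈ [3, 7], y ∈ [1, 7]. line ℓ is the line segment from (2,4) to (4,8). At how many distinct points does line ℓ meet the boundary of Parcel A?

2

The segment meets the boundary at (3.5,7), (3,6).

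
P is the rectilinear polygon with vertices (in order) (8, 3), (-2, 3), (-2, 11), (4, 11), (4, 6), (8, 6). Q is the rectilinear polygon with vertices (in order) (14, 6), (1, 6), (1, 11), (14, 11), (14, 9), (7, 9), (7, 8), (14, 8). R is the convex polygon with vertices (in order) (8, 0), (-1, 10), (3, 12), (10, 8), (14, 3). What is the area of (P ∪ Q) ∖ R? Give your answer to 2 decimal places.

|P ∪ Q| = 103.
|(P ∪ Q) ∩ R| = 50.55.
|(P ∪ Q) ∖ R| = 103 − 50.55 = 52.45.

52.45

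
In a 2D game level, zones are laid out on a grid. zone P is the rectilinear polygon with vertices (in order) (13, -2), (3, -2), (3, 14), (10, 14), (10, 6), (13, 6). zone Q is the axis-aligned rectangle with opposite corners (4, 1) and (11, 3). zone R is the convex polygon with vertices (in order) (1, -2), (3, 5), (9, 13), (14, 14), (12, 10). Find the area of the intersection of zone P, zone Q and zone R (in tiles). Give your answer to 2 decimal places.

1.37

The intersection is the polygon with vertices (4,3), (5.583,3), (4,1.273).
By the shoelace formula its area is 1.37.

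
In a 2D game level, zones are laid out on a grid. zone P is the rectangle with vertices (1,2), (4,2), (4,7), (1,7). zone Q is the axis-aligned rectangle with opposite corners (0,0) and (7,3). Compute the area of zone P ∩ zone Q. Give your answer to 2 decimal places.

|zone P∩zone Q|: x∈[1,4], y∈[2,3] → 3·1 = 3.

3.00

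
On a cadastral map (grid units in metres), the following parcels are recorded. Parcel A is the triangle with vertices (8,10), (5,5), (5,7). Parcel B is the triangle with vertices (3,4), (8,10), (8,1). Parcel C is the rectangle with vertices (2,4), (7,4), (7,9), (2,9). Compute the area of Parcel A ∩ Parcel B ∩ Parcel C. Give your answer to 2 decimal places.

1.87

The intersection is the polygon with vertices (5,6.4), (7,8.8), (7,8.333), (5,5).
By the shoelace formula its area is 1.87.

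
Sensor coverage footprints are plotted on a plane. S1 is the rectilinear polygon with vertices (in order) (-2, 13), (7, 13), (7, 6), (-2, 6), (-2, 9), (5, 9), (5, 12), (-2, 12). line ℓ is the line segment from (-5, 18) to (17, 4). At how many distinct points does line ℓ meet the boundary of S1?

4

The segment meets the boundary at (7,10.364), (5,11.636), (4.429,12), (2.857,13).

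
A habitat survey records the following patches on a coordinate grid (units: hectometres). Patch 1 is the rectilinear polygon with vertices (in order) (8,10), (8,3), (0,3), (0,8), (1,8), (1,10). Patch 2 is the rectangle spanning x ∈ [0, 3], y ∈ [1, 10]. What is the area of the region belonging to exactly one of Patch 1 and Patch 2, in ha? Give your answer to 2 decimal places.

|Patch 1| = 54, |Patch 2| = 27, |Patch 1∩Patch 2| = 19.
|Patch 1 △ Patch 2| = |Patch 1| + |Patch 2| − 2·|Patch 1∩Patch 2| = 54 + 27 − 38 = 43.00.

43.00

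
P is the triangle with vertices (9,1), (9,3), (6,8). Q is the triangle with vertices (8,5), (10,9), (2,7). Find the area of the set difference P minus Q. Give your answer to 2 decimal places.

2.32

|P| = 3, |P∩Q| = 0.6806.
|P ∖ Q| = |P| − |P∩Q| = 3 − 0.6806 = 2.32.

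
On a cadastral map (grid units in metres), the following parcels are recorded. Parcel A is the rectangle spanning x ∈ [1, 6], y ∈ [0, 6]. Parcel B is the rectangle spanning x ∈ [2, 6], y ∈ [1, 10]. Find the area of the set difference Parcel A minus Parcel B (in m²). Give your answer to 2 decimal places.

10.00

|Parcel A∩Parcel B|: x∈[2,6], y∈[1,6] → 4·5 = 20.
|Parcel A| = 30.
|Parcel A ∖ Parcel B| = |Parcel A| − |Parcel A∩Parcel B| = 30 − 20 = 10.00.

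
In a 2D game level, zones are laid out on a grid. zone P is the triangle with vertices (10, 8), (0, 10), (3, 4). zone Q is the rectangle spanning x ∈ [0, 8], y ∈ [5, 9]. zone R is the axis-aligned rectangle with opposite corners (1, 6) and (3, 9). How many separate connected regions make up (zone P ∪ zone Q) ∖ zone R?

1

(zone P ∪ zone Q) ∖ zone R is a single connected region.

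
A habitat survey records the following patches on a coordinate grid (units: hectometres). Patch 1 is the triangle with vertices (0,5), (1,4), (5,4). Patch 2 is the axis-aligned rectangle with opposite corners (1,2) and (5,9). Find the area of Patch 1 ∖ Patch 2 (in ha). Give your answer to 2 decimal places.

0.40

|Patch 1| = 2, |Patch 1∩Patch 2| = 1.6.
|Patch 1 ∖ Patch 2| = |Patch 1| − |Patch 1∩Patch 2| = 2 − 1.6 = 0.40.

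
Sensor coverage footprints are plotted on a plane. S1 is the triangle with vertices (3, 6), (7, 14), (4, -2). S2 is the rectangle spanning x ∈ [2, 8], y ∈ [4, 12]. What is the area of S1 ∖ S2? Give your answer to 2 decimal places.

6.25

|S1| = 20, |S1∩S2| = 13.75.
|S1 ∖ S2| = |S1| − |S1∩S2| = 20 − 13.75 = 6.25.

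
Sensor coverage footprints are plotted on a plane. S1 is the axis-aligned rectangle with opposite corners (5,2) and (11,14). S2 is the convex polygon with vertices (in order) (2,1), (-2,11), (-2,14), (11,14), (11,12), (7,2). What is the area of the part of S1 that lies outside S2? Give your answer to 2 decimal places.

|S1| = 72, |S1∩S2| = 52.
|S1 ∖ S2| = |S1| − |S1∩S2| = 72 − 52 = 20.00.

20.00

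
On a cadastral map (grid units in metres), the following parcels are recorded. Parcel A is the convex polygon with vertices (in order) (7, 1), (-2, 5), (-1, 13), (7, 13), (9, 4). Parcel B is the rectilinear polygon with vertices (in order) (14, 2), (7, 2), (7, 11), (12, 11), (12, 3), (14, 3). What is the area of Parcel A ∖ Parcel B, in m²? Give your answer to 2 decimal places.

86.78

|Parcel A| = 98, |Parcel A∩Parcel B| = 11.2222.
|Parcel A ∖ Parcel B| = |Parcel A| − |Parcel A∩Parcel B| = 98 − 11.2222 = 86.78.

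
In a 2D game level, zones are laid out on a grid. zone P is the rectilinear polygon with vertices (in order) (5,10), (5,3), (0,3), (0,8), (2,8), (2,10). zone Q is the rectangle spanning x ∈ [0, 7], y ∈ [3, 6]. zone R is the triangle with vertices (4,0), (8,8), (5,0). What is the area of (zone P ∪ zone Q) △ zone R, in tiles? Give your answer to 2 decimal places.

|zone P ∪ zone Q| = 37.
|(zone P ∪ zone Q) ∩ zone R| = 1.2292.
|(zone P ∪ zone Q) △ zone R| = 37 + 4 − 2.4583 = 38.54.

38.54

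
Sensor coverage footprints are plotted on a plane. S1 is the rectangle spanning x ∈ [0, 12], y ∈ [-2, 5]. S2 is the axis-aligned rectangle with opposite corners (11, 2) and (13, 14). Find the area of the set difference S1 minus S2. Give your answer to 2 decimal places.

81.00

|S1∩S2|: x∈[11,12], y∈[2,5] → 1·3 = 3.
|S1| = 84.
|S1 ∖ S2| = |S1| − |S1∩S2| = 84 − 3 = 81.00.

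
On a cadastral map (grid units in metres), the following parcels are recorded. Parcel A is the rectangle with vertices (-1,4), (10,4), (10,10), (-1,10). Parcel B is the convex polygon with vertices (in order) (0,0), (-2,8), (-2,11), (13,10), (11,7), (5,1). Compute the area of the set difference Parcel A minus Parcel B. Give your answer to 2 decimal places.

2.00

|Parcel A| = 66, |Parcel A∩Parcel B| = 64.
|Parcel A ∖ Parcel B| = |Parcel A| − |Parcel A∩Parcel B| = 66 − 64 = 2.00.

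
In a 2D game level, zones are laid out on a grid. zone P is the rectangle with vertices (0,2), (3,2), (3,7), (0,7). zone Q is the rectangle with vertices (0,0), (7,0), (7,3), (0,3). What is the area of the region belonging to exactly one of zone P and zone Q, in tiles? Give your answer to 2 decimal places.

|zone P∩zone Q|: x∈[0,3], y∈[2,3] → 3·1 = 3.
|zone P △ zone Q| = |zone P| + |zone Q| − 2·|zone P∩zone Q| = 15 + 21 − 6 = 30.00.

30.00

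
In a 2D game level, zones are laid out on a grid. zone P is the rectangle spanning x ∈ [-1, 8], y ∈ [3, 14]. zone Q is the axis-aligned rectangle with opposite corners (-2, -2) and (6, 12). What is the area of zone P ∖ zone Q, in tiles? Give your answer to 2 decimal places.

|zone P∩zone Q|: x∈[-1,6], y∈[3,12] → 7·9 = 63.
|zone P| = 99.
|zone P ∖ zone Q| = |zone P| − |zone P∩zone Q| = 99 − 63 = 36.00.

36.00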